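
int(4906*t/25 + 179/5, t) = 2453*t^2/25 + 179*t/5 + C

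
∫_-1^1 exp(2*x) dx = -(-E + exp(-1))*exp(-1)/2 + E*(E - exp(-1))/2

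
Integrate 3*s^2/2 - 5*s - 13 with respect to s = s^3/2 - 5*s^2/2 - 13*s + C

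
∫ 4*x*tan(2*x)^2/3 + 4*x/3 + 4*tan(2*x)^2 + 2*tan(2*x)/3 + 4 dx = (2*x/3 + 2)*tan(2*x) + C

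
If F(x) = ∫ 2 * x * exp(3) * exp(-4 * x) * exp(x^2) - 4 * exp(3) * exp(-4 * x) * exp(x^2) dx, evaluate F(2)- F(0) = -exp(3) + exp(-1)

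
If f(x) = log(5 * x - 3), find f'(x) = 5/(5*x - 3)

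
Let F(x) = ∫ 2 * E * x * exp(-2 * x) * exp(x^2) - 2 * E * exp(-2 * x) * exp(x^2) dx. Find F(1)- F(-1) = 1 - exp(4)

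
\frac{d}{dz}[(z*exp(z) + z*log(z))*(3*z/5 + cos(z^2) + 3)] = -2*z^2*exp(z)*sin(z^2) + 3*z^2*exp(z)/5 - 2*z^2*log(z)*sin(z^2) + z*exp(z)*cos(z^2) + 21*z*exp(z)/5 + 6*z*log(z)/5 + 3*z/5 + exp(z)*cos(z^2) + 3*exp(z) + log(z)*cos(z^2) + 3*log(z) + cos(z^2) + 3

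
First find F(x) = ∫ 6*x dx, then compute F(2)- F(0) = 12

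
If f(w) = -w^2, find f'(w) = -2*w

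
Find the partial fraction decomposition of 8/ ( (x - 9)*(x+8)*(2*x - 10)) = 4/(221*(x + 8)) - 1/(13*(x - 5)) + 1/(17*(x - 9))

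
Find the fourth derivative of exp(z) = exp(z)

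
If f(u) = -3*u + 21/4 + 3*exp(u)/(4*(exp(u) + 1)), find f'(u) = (-12*exp(2*u) - 21*exp(u) - 12)/(4*exp(2*u) + 8*exp(u) + 4)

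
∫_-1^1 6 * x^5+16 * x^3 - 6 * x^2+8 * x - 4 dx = -12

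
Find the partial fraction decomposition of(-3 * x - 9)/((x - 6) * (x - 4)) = 21/(2*(x - 4)) - 27/(2*(x - 6))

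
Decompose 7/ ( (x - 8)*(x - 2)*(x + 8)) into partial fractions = 7/(160*(x + 8)) - 7/(60*(x - 2)) + 7/(96*(x - 8))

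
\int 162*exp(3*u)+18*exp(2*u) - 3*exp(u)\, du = (54*exp(2*u) + 9*exp(u) - 3)*exp(u) + C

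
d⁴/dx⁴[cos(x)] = cos(x)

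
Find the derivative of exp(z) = exp(z)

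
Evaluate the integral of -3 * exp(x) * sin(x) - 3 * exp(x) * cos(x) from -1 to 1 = -3*(exp(-1) + E)*sin(1)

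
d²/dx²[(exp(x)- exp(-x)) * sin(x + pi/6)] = 2*(exp(2*x) + 1)*exp(-x)*cos(x + pi/6)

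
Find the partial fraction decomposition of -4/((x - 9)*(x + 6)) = 4/(15*(x + 6)) - 4/(15*(x - 9))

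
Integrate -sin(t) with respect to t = cos(t) + C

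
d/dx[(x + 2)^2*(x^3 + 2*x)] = 5*x^4 + 16*x^3 + 18*x^2 + 16*x + 8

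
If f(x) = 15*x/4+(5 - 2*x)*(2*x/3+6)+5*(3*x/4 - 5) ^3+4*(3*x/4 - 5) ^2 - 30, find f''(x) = 405*x/32 - 1981/24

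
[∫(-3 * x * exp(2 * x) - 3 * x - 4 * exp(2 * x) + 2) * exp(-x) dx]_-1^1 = -2*E + 2*exp(-1)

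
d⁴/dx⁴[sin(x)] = sin(x)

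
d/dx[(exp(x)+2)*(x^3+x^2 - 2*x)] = x^3*exp(x) + 4*x^2*exp(x) + 6*x^2 + 4*x - 2*exp(x) - 4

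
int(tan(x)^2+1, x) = tan(x) + C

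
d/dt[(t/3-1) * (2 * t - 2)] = 4*t/3 - 8/3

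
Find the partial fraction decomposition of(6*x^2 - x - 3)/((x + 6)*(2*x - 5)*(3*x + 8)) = -381/(310*(3*x + 8)) + 128/(527*(2*x - 5)) + 219/(170*(x + 6))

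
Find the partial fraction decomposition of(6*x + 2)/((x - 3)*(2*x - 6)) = 3/(x - 3) + 10/(x - 3)^2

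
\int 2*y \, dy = y^2 + C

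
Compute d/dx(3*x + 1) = 3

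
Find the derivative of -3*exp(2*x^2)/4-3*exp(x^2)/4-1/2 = -3*x*exp(2*x^2) - 3*x*exp(x^2)/2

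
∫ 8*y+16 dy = 4*y^2 + 16*y + C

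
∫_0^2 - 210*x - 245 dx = -910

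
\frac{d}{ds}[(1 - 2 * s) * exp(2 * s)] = -4*s*exp(2*s)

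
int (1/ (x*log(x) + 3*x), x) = log(log(x) + 3) + C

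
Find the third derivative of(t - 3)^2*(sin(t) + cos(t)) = t^2*sin(t) - t^2*cos(t) - 12*t*sin(t) + 21*sin(t) + 15*cos(t)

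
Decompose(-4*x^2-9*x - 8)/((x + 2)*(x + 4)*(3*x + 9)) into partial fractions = -6/(x + 4) + 17/(3*(x + 3)) - 1/(x + 2)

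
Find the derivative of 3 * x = 3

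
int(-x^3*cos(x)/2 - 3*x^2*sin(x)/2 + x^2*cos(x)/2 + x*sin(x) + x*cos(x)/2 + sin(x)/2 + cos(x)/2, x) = (-x^3 + x^2 + x + 1)*sin(x)/2 + C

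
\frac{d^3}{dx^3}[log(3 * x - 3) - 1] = 2/(x^3 - 3*x^2 + 3*x - 1)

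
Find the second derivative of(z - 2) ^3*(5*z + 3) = 60*z^2 - 162*z + 84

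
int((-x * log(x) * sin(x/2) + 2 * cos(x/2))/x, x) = 2*log(x)*cos(x/2) + C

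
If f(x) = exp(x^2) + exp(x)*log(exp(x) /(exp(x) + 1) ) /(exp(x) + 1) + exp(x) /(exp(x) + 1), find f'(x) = (2*x*exp(x^2) + 4*x*exp(x^2 + x) + 2*x*exp(x^2 + 2*x) + (x - log(exp(x) + 1))*exp(x) + 2*exp(x))/(exp(2*x) + 2*exp(x) + 1)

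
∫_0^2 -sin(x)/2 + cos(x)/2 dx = -1/2 + cos(2)/2 + sin(2)/2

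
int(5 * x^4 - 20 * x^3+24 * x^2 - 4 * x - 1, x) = x^5 - 5*x^4 + 8*x^3 - 2*x^2 - x + C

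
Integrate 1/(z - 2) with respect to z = log(6 - 3*z) + C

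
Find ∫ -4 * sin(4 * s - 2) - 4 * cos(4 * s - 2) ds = -sin(4*s - 2) + cos(4*s - 2) + C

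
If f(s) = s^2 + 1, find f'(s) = 2*s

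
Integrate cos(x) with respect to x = sin(x) + C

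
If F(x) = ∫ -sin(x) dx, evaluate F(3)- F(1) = cos(3) - cos(1)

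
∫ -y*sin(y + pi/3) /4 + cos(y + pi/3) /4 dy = y*cos(y + pi/3)/4 + C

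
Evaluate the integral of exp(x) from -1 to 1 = E - exp(-1)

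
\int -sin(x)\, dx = cos(x) + C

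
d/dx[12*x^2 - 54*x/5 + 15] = 24*x - 54/5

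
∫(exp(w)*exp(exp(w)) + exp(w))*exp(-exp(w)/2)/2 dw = 2*sinh(exp(w)/2) + C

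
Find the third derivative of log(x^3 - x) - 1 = (6*x^6 + 6*x^4 + 6*x^2 - 2)/(x^9 - 3*x^7 + 3*x^5 - x^3)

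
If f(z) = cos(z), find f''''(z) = cos(z)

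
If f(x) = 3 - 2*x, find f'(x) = -2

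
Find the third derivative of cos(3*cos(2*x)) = -216*sin(2*x)^3*sin(3*cos(2*x)) - 24*sin(2*x)*sin(3*cos(2*x)) - 216*sin(2*x)*cos(2*x)*cos(3*cos(2*x))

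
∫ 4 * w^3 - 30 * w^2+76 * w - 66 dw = w^4 - 10*w^3 + 38*w^2 - 66*w + C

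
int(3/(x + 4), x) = 3*log(x + 4) + C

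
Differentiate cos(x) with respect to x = -sin(x)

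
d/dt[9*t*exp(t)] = 9*t*exp(t) + 9*exp(t)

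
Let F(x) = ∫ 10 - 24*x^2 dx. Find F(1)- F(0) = 2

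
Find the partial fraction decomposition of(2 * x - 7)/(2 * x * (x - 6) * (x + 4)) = -3/(16*(x + 4)) + 1/(24*(x - 6)) + 7/(48*x)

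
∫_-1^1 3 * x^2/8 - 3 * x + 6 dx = 49/4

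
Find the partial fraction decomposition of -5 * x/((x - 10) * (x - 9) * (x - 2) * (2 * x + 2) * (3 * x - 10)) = -135/(3536*(3*x - 10)) + 1/(1716*(x + 1)) + 5/(672*(x - 2)) + 9/(476*(x - 9)) - 5/(352*(x - 10))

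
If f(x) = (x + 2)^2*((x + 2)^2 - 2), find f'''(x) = 24*x + 48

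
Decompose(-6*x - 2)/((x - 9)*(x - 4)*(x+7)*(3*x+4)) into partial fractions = 81/(4216*(3*x + 4)) - 5/(374*(x + 7)) + 13/(440*(x - 4)) - 7/(310*(x - 9))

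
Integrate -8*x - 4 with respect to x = -4*x^2 - 4*x + C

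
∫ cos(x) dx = sin(x) + C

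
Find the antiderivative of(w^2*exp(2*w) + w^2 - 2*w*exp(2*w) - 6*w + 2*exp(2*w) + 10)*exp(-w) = 2*((w - 2)^2 + 2)*sinh(w) + C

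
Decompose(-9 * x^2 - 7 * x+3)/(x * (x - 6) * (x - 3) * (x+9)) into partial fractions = 221/(540*(x + 9)) + 11/(12*(x - 3)) - 121/(90*(x - 6)) + 1/(54*x)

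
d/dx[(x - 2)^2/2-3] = x - 2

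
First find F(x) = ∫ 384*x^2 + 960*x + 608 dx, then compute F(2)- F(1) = 2944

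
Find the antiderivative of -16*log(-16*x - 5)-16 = -(16*x + 5)*log(-16*x - 5) + C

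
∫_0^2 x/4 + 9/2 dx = 19/2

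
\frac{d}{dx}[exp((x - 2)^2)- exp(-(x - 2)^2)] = (2*x*exp(2*x^2 - 8*x + 8) + 2*x - 4*exp(2*x^2 - 8*x + 8) - 4)*exp(-x^2 + 4*x - 4)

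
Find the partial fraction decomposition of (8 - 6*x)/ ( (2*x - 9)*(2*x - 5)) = 7/(4*(2*x - 5)) - 19/(4*(2*x - 9))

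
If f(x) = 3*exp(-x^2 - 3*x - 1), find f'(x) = (-6*x - 9)*exp(-x^2 - 3*x - 1)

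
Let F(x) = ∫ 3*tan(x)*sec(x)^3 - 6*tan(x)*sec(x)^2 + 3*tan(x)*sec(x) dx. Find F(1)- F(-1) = 0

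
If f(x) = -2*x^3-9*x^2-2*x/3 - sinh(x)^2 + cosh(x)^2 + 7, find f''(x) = -12*x - 18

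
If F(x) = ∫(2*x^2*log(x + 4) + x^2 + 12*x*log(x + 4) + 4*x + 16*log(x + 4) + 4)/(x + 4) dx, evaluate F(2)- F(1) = -9*log(5) + 16*log(6)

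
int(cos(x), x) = sin(x) + C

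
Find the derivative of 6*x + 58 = 6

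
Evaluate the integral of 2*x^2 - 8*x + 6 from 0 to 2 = 4/3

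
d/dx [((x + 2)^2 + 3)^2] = 4*x^3 + 24*x^2 + 60*x + 56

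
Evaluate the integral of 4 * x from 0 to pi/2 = pi^2/2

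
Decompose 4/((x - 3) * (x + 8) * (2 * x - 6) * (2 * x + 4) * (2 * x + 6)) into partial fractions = 1/(7260*(x + 8)) - 1/(360*(x + 3)) + 1/(300*(x + 2)) - 151/(217800*(x - 3)) + 1/(660*(x - 3)^2)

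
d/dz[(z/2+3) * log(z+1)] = (z*log(z + 1) + z + log(z + 1) + 6)/(2*z + 2)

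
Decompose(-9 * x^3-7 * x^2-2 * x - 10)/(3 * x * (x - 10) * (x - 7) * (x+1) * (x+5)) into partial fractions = 19/(216*(x + 5)) + 1/(176*(x + 1)) + 1727/(3024*(x - 7)) - 973/(1485*(x - 10)) - 1/(105*x)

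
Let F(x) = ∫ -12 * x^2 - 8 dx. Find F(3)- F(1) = -120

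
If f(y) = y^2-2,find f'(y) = 2*y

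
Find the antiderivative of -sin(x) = cos(x) + C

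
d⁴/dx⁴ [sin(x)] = sin(x)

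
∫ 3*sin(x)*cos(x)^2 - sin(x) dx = sin(x)^2*cos(x) + C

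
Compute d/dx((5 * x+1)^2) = 50*x + 10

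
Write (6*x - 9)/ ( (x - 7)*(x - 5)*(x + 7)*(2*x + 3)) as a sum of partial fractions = -144/(2431*(2*x + 3)) + 17/(616*(x + 7)) - 7/(104*(x - 5)) + 33/(476*(x - 7))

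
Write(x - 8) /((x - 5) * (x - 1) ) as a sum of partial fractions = 7/(4*(x - 1)) - 3/(4*(x - 5))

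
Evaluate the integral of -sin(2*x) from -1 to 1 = 0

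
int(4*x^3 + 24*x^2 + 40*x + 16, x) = x^4 + 8*x^3 + 20*x^2 + 16*x + C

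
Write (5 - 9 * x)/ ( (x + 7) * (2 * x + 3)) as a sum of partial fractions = 37/(11*(2*x + 3)) - 68/(11*(x + 7))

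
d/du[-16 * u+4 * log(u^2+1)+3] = (-16*u^2 + 8*u - 16)/(u^2 + 1)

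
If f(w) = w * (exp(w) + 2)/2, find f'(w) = w*exp(w)/2 + exp(w)/2 + 1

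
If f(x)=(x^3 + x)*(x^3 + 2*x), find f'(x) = 6*x^5 + 12*x^3 + 4*x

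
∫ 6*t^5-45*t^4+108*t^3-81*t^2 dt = t^6 - 9*t^5 + 27*t^4 - 27*t^3 + C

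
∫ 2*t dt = t^2 + C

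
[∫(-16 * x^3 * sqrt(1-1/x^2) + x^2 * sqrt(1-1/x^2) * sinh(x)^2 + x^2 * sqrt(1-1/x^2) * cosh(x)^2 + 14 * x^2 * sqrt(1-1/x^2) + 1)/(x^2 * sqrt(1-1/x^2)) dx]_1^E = -8*exp(2) - 6 - sinh(2)/2 + asec(E) + 14*E + sinh(2*E)/2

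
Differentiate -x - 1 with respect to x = -1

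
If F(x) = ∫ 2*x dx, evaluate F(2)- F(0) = 4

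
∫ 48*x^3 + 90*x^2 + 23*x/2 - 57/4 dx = 12*x^4 + 30*x^3 + 23*x^2/4 - 57*x/4 + C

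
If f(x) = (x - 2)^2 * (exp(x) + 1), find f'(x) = x^2*exp(x) - 2*x*exp(x) + 2*x - 4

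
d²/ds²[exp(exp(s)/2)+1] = exp(s + exp(s)/2)/2 + exp(2*s + exp(s)/2)/4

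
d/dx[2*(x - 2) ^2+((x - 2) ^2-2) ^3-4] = 6*x^5 - 60*x^4 + 216*x^3 - 336*x^2 + 220*x - 56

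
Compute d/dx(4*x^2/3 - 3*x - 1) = 8*x/3 - 3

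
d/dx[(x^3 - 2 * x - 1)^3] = 9*x^8 - 42*x^6 - 18*x^5 + 60*x^4 + 48*x^3 - 15*x^2 - 24*x - 6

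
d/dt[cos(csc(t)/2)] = sin(csc(t)/2)*cot(t)*csc(t)/2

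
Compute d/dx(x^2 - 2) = 2*x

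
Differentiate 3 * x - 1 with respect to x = 3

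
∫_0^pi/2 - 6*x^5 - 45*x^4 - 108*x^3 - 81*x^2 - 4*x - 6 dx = (-3*pi/2 - pi^2/4)^3 - 3*pi - pi^2/2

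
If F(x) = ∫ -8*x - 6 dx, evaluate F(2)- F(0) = -28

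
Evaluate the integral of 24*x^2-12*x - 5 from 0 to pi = -3 + (3 + 4*pi)*(-3*pi + 1 + 2*pi^2)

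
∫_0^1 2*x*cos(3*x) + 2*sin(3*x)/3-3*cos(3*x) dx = -sin(3)/3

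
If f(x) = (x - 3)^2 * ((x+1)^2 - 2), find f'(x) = 4*x^3 - 12*x^2 - 8*x + 24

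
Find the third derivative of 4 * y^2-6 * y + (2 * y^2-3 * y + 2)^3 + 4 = 960*y^3 - 2160*y^2 + 1872*y - 594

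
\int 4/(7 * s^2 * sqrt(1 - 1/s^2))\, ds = -4*acsc(s)/7 + C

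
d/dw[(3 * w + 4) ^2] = 18*w + 24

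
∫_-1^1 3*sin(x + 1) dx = 3 - 3*cos(2)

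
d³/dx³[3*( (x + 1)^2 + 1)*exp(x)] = 3*x^2*exp(x) + 24*x*exp(x) + 42*exp(x)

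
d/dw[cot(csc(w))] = cos(w)/(sin(w)^2*sin(1/sin(w))^2)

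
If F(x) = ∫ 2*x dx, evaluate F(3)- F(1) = 8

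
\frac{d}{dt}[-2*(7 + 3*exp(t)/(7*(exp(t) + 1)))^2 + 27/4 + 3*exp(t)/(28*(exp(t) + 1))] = (-2475*exp(2*t) - 2331*exp(t))/(196*exp(3*t) + 588*exp(2*t) + 588*exp(t) + 196)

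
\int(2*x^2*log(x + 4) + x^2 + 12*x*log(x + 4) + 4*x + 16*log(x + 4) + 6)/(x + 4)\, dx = ((x + 2)^2 + 2)*log(x + 4) + C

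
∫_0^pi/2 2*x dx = pi^2/4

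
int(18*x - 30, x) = 9*x^2 - 30*x + C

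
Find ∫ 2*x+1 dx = x^2 + x + C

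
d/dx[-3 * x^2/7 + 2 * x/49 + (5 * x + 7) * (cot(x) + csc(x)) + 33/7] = -5*x*cot(x)^2 - 5*x*cot(x)*csc(x) - 41*x/7 - 7*cot(x)^2 - 7*cot(x)*csc(x) + 5*cot(x) + 5*csc(x) - 341/49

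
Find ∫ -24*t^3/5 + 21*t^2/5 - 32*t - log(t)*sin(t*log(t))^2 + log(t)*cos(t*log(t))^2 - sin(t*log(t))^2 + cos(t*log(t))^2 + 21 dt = -6*t^4/5 + 7*t^3/5 - 16*t^2 + 21*t + sin(2*t*log(t))/2 + 30 + C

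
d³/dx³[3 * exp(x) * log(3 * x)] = (3*x^3*exp(x)*log(x) + 3*x^3*exp(x)*log(3) + 9*x^2*exp(x) - 9*x*exp(x) + 6*exp(x))/x^3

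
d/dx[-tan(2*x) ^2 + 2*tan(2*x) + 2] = 4*(-sin(2*x)/cos(2*x) + 1)/cos(2*x)^2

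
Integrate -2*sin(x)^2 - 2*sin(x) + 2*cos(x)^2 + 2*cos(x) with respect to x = sin(2*x) + 2*sqrt(2)*sin(x + pi/4) + C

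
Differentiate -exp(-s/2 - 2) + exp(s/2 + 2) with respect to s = (exp(s + 4) + 1)*exp(-s/2 - 2)/2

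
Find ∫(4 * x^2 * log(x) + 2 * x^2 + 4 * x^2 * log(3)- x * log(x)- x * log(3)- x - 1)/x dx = -(-2*x^2 + x + 1)*log(3*x) + C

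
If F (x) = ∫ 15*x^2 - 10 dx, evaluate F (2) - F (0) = 20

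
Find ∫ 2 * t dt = t^2 + C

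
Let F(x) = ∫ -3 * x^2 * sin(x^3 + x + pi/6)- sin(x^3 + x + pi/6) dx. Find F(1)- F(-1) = -sin(2)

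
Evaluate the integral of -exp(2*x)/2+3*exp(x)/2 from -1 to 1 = -exp(2)/4 - 3*exp(-1)/2 + exp(-2)/4 + 3*E/2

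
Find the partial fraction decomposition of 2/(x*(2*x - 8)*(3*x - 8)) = -9/(32*(3*x - 8)) + 1/(16*(x - 4)) + 1/(32*x)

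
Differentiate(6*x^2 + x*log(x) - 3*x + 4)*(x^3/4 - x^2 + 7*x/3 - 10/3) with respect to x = 15*x^4/2 + x^3*log(x) - 107*x^3/4 - 3*x^2*log(x) + 53*x^2 + 14*x*log(x)/3 - 179*x/3 - 10*log(x)/3 + 16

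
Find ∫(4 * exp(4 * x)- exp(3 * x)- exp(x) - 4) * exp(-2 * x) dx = 8*sinh(x)^2 - 2*sinh(x) + C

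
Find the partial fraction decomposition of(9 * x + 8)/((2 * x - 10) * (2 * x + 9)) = 65/(38*(2*x + 9)) + 53/(38*(x - 5))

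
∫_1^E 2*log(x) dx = 2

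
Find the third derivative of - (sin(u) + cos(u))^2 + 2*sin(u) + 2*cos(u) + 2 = 8*cos(2*u) - 2*sqrt(2)*cos(u + pi/4)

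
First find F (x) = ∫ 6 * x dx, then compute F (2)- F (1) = 9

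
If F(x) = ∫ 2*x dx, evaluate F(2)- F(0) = 4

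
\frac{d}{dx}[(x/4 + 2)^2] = x/8 + 1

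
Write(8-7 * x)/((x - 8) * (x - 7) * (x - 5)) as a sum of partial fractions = -9/(2*(x - 5)) + 41/(2*(x - 7)) - 16/(x - 8)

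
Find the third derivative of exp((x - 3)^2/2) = x^3*exp(x^2/2 - 3*x + 9/2) - 9*x^2*exp(x^2/2 - 3*x + 9/2) + 30*x*exp(x^2/2 - 3*x + 9/2) - 36*exp(x^2/2 - 3*x + 9/2)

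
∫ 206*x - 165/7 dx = 103*x^2 - 165*x/7 + C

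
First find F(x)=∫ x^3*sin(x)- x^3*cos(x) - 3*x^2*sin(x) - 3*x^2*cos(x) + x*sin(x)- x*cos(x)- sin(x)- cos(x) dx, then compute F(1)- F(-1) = -4*cos(1)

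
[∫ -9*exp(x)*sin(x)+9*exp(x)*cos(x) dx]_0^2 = 9*exp(2)*cos(2) - 9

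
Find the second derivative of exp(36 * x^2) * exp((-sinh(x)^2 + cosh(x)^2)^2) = 5184*x^2*exp(36*x^2 + 1) + 72*exp(36*x^2 + 1)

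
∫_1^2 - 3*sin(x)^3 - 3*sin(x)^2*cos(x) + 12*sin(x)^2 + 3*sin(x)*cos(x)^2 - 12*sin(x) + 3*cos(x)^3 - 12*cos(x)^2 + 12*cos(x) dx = (-2 + cos(2) + sin(2))^3 - (-2 + cos(1) + sin(1))^3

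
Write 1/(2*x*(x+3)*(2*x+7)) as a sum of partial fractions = 2/(7*(2*x + 7)) - 1/(6*(x + 3)) + 1/(42*x)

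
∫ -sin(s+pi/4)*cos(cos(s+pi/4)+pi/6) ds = sin(cos(s + pi/4) + pi/6) + C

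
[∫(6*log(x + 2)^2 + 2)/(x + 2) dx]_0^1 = -2*log(2) - 2*log(2)^3 + 2*log(3) + 2*log(3)^3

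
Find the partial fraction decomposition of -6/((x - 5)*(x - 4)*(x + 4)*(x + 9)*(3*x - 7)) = -243/(12920*(3*x - 7)) - 3/(15470*(x + 9)) + 1/(1140*(x + 4)) + 3/(260*(x - 4)) - 1/(168*(x - 5))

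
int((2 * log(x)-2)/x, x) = (log(x) - 1)^2 + C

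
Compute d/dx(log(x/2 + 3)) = 1/(x + 6)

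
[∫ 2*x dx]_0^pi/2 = pi^2/4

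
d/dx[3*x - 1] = 3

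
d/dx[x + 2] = 1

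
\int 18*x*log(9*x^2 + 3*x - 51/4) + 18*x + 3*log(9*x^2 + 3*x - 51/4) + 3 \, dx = 3*(12*x^2 + 4*x - 17)*log(9*x^2 + 3*x - 51/4)/4 + C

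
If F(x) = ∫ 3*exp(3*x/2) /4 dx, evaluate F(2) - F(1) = -exp(3/2)/2 + exp(3)/2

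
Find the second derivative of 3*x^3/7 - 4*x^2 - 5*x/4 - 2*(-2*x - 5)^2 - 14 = 18*x/7 - 24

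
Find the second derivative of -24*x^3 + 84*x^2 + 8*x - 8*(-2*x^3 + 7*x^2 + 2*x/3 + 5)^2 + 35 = -960*x^4 + 4480*x^3 - 4448*x^2 + 368*x - 8632/9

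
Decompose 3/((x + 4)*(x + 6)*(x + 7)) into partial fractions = 1/(x + 7) - 3/(2*(x + 6)) + 1/(2*(x + 4))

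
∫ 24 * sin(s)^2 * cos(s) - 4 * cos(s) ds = -4*sin(s)*cos(2*s) + C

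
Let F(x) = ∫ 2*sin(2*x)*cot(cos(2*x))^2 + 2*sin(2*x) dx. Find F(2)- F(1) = cot(cos(4)) - cot(cos(2))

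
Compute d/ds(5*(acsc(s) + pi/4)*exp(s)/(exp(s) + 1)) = (20*s^2*sqrt(1 - 1/s^2)*exp(s)*acsc(s) + 5*pi*s^2*sqrt(1 - 1/s^2)*exp(s) - 20*exp(2*s) - 20*exp(s))/(4*s^2*sqrt(1 - 1/s^2)*exp(2*s) + 8*s^2*sqrt(1 - 1/s^2)*exp(s) + 4*s^2*sqrt(1 - 1/s^2))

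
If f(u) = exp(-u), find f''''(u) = exp(-u)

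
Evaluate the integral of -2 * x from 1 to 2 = -3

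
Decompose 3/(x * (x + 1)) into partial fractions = -3/(x + 1) + 3/x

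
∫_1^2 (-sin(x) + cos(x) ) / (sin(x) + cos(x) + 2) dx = -log(cos(1) + sin(1) + 2) + log(cos(2) + sin(2) + 2)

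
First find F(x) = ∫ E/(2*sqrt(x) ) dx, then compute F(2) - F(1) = -E + sqrt(2)*E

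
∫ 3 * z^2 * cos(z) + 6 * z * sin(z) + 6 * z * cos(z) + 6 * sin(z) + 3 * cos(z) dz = 3*(z + 1)^2*sin(z) + C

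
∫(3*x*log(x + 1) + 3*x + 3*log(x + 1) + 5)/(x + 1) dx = (3*x + 5)*log(x + 1) + C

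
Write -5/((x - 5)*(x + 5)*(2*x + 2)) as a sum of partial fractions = -1/(16*(x + 5)) + 5/(48*(x + 1)) - 1/(24*(x - 5))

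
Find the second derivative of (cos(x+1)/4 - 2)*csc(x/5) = (-13*cos(x + 1) + 4 + 5*sin(x + 1)*cos(x/5)/sin(x/5) + cos(x + 1)/sin(x/5)^2 - 8/sin(x/5)^2)/(50*sin(x/5))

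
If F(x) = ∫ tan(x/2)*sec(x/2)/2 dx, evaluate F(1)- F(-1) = 0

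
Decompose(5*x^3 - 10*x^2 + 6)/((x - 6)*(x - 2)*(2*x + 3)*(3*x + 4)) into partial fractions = -29/(10*(3*x + 4)) + 89/(35*(2*x + 3)) - 3/(140*(x - 2)) + 11/(20*(x - 6))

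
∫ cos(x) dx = sin(x) + C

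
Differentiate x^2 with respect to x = 2*x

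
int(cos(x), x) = sin(x) + C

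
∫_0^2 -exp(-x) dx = -1 + exp(-2)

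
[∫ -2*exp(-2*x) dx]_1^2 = -exp(-2) + exp(-4)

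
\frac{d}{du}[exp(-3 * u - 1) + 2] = -3*exp(-3*u - 1)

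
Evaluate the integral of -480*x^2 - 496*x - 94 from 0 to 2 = -2460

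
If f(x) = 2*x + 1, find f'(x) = 2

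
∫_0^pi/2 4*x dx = pi^2/2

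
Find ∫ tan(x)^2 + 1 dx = tan(x) + C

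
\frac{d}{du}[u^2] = 2*u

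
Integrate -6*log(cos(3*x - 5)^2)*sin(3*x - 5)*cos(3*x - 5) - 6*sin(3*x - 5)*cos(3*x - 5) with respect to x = 2*log(cos(3*x - 5))*cos(3*x - 5)^2 + C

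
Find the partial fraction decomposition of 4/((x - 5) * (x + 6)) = -4/(11*(x + 6)) + 4/(11*(x - 5))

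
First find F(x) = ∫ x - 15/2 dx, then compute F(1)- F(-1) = -15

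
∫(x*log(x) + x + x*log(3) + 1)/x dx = (x + 1)*log(3*x) + C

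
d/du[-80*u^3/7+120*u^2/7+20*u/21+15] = -240*u^2/7 + 240*u/7 + 20/21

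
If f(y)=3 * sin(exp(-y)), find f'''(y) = 3*(-exp(2*y)*cos(exp(-y)) + 3*exp(y)*sin(exp(-y)) + cos(exp(-y)))*exp(-3*y)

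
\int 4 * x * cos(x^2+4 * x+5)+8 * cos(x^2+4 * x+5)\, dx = 2*sin((x + 2)^2 + 1) + C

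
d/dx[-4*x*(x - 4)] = 16 - 8*x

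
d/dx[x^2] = 2*x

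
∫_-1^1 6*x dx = 0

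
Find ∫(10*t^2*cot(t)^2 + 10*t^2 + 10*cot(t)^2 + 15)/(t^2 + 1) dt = -5*acot(t) - 10/tan(t) + C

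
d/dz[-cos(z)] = sin(z)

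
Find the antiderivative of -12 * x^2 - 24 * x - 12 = -4*x^3 - 12*x^2 - 12*x + C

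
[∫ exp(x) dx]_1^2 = -E + exp(2)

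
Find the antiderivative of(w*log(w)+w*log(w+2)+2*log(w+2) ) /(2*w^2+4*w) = log(w)*log(w + 2)/2 + C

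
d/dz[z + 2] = 1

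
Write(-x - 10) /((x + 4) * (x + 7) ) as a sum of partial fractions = 1/(x + 7) - 2/(x + 4)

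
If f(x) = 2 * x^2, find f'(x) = 4*x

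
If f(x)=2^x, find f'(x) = 2^x*log(2)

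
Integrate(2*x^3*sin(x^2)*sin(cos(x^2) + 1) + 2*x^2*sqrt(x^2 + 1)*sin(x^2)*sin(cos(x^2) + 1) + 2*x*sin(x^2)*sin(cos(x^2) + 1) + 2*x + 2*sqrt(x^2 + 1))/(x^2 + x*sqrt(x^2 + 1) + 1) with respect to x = 2*log(x + sqrt(x^2 + 1)) + cos(cos(x^2) + 1) + C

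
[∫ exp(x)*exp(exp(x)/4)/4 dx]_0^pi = -exp(1/4) + exp(exp(pi)/4)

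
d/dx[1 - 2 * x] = -2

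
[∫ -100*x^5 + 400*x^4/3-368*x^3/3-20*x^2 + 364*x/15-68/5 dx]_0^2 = -736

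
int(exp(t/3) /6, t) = exp(t/3)/2 + C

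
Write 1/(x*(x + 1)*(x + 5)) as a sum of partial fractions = 1/(20*(x + 5)) - 1/(4*(x + 1)) + 1/(5*x)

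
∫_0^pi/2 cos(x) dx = 1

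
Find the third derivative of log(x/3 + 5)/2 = 1/(x^3 + 45*x^2 + 675*x + 3375)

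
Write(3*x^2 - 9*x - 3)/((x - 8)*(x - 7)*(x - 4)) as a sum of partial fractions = 3/(4*(x - 4)) - 27/(x - 7) + 117/(4*(x - 8))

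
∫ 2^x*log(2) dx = 2^x + C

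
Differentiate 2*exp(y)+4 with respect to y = 2*exp(y)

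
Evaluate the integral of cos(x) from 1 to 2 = -sin(1) + sin(2)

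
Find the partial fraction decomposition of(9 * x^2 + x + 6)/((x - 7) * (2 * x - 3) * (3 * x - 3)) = -37/(11*(2*x - 3)) + 8/(9*(x - 1)) + 227/(99*(x - 7))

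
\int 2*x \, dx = x^2 + C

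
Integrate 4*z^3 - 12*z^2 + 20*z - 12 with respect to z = z^4 - 4*z^3 + 10*z^2 - 12*z + C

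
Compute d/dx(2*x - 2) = 2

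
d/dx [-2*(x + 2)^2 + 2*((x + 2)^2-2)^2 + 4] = 8*x^3 + 48*x^2 + 76*x + 24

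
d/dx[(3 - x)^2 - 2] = 2*x - 6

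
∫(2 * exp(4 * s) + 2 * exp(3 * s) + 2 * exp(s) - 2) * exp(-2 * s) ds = ((exp(s) + 1)*exp(s) - 1)^2*exp(-2*s) + C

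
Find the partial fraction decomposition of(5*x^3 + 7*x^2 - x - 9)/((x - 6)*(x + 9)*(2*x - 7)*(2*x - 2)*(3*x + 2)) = 543/(125000*(3*x + 2)) - 2301/(15625*(2*x - 7)) - 513/(31250*(x + 9)) + 1/(1250*(x - 1)) + 439/(5000*(x - 6))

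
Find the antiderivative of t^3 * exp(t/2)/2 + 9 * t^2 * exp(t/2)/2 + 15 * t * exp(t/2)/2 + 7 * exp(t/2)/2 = (t + 1)^3*exp(t/2) + C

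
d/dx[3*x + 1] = 3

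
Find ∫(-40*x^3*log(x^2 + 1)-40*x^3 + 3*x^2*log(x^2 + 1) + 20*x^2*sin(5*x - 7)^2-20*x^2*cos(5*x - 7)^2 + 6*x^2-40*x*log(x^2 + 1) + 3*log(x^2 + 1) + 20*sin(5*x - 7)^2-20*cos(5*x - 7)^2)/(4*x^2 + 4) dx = -x*(20*x - 3)*log(x^2 + 1)/4 - sin(10*x - 14)/2 + C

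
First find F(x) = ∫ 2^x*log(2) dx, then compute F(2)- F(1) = 2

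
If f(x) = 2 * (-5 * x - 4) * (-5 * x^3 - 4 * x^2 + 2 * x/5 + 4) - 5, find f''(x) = 600*x^2 + 480*x + 56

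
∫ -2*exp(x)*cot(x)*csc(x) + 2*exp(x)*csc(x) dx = 2*exp(x)*csc(x) + C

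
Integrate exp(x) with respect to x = exp(x) + C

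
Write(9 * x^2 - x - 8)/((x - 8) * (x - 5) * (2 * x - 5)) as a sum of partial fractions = 183/(55*(2*x - 5)) - 212/(15*(x - 5)) + 560/(33*(x - 8))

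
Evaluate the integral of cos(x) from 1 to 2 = -sin(1) + sin(2)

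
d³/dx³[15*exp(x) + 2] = 15*exp(x)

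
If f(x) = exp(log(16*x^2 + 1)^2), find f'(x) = 64*x*exp(log(16*x^2 + 1)^2)*log(16*x^2 + 1)/(16*x^2 + 1)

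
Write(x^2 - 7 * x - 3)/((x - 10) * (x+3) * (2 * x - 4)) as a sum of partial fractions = 27/(130*(x + 3)) + 13/(80*(x - 2)) + 27/(208*(x - 10))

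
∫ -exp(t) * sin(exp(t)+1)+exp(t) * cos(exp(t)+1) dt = sqrt(2)*sin(exp(t) + pi/4 + 1) + C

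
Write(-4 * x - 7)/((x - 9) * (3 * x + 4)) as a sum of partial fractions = 5/(31*(3*x + 4)) - 43/(31*(x - 9))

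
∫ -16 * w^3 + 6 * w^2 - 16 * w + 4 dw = -4*w^4 + 2*w^3 - 8*w^2 + 4*w + C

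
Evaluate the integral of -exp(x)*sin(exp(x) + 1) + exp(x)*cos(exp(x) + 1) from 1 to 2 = sqrt(2)*(sin(pi/4 + 1 + exp(2)) - sin(pi/4 + 1 + E))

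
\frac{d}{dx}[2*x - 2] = 2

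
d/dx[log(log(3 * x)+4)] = 1/(x*log(x) + x*log(3) + 4*x)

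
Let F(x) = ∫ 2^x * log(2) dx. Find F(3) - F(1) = 6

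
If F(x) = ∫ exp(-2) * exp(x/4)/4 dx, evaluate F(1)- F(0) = -exp(-2) + exp(-7/4)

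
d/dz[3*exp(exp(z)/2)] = 3*exp(z + exp(z)/2)/2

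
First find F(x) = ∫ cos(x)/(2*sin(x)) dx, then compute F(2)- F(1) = log(sin(2))/2 - log(sin(1))/2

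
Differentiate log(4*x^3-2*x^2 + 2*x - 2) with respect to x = (6*x^2 - 2*x + 1)/(2*x^3 - x^2 + x - 1)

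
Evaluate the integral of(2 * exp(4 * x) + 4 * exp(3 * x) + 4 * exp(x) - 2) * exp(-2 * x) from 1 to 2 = -(-exp(-1) + 2 + E)^2 + (-exp(-2) + 2 + exp(2))^2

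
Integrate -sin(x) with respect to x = cos(x) + C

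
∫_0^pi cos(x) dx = 0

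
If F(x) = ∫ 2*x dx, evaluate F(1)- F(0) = 1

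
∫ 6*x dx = 3*x^2 + C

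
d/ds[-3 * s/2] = -3/2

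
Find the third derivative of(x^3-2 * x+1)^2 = 120*x^3 - 96*x + 12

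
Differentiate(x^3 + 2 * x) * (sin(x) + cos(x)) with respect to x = sqrt(2)*(x^3*cos(x + pi/4) + 3*x^2*sin(x + pi/4) + 2*x*cos(x + pi/4) + 2*sin(x + pi/4))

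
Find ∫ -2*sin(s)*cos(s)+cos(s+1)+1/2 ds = s/2 + sin(s + 1) + cos(s)^2 + C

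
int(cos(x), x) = sin(x) + C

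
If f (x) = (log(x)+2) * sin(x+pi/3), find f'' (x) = (-x^2*log(x)*sin(x + pi/3) - 2*x^2*sin(x + pi/3) + 2*x*cos(x + pi/3) - sin(x + pi/3))/x^2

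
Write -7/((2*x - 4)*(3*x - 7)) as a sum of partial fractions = -21/(2*(3*x - 7)) + 7/(2*(x - 2))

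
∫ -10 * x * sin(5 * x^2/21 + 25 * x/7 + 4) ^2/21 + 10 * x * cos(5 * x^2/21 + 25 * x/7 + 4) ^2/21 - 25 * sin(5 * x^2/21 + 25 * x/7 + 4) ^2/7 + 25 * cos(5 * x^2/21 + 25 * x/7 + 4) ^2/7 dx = sin(10*x^2/21 + 50*x/7 + 8)/2 + C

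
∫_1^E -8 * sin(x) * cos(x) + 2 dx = -2 - 2*cos(2) + 2*cos(2*E) + 2*E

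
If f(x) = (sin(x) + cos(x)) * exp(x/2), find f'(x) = (-sin(x) + 3*cos(x))*exp(x/2)/2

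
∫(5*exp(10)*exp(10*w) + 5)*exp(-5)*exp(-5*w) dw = 2*sinh(5*w + 5) + C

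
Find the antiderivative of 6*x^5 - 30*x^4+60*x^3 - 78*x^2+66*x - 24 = x^6 - 6*x^5 + 15*x^4 - 26*x^3 + 33*x^2 - 24*x + C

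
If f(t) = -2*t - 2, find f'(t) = -2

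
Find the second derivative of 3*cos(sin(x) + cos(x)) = 6*sin(x)*cos(x)*cos(sqrt(2)*sin(x + pi/4)) + 3*sqrt(2)*sin(sqrt(2)*sin(x + pi/4))*sin(x + pi/4) - 3*cos(sqrt(2)*sin(x + pi/4))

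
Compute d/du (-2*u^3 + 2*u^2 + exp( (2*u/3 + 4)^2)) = -6*u^2 + 8*u*exp(4*u^2/9 + 16*u/3 + 16)/9 + 4*u + 16*exp(4*u^2/9 + 16*u/3 + 16)/3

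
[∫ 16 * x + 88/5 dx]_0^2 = 336/5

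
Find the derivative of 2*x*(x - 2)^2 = 6*x^2 - 16*x + 8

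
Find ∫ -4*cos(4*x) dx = -sin(4*x) + C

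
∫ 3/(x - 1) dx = log(3*(x - 1)^3) + C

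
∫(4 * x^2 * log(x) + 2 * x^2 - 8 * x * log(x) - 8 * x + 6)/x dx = 2*((x - 2)^2 - 1)*log(x) + C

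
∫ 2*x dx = x^2 + C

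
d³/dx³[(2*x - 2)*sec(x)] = 2*(-x*sin(x)/cos(x) + 6*x*sin(x)/cos(x)^3 + sin(x)/cos(x) - 6*sin(x)/cos(x)^3 - 3 + 6/cos(x)^2)/cos(x)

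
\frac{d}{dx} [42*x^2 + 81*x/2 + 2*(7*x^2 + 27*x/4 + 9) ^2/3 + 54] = 392*x^3/3 + 189*x^2 + 1251*x/4 + 243/2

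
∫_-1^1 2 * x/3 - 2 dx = -4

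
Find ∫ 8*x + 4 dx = 4*x^2 + 4*x + C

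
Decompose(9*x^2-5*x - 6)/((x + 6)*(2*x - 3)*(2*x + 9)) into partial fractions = -265/(24*(2*x + 9)) + 3/(40*(2*x - 3)) + 116/(15*(x + 6))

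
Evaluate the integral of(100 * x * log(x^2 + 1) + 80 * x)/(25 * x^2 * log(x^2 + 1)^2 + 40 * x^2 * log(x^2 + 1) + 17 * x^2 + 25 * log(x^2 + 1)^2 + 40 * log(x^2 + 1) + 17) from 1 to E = -log(1 + (-4 - 5*log(2))^2) + log(1 + (-5*log(1 + exp(2)) - 4)^2)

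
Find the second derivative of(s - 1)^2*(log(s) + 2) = (2*s^2*log(s) + 7*s^2 - 2*s - 1)/s^2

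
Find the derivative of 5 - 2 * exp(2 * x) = -4*exp(2*x)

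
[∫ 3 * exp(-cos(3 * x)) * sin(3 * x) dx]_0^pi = E - exp(-1)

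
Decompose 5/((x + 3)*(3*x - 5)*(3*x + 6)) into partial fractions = 15/(154*(3*x - 5)) + 5/(42*(x + 3)) - 5/(33*(x + 2))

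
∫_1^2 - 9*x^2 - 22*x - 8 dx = -62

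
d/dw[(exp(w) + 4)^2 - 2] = 2*exp(2*w) + 8*exp(w)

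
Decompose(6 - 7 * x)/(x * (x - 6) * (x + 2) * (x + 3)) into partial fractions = -1/(x + 3) + 5/(4*(x + 2)) - 1/(12*(x - 6)) - 1/(6*x)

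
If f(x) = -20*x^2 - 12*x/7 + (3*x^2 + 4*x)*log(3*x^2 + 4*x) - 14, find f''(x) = (18*x^2*log(3*x^2 + 4*x) - 66*x^2 + 24*x*log(3*x^2 + 4*x) - 88*x + 16)/(3*x^2 + 4*x)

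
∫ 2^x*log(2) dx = 2^x + C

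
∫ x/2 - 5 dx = x^2/4 - 5*x + C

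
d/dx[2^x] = 2^x*log(2)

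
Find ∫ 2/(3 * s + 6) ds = 2*log(s + 2)/3 + C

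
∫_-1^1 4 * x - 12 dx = -24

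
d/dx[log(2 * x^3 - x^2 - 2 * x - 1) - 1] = (6*x^2 - 2*x - 2)/(2*x^3 - x^2 - 2*x - 1)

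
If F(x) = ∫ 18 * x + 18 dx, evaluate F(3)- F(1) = 108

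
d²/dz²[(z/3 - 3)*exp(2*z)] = 4*z*exp(2*z)/3 - 32*exp(2*z)/3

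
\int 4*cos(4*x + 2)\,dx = sin(4*x + 2) + C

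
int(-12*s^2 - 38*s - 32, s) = -4*s^3 - 19*s^2 - 32*s + C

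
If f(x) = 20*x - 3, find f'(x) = 20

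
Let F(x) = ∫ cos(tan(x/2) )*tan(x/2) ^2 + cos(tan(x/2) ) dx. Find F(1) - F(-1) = 4*sin(tan(1/2))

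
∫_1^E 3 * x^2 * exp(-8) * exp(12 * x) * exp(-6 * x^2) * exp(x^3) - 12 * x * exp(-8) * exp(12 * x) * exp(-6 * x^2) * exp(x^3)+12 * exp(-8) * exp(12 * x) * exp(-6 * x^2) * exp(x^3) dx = -exp(-1) + exp((-2 + E)^3)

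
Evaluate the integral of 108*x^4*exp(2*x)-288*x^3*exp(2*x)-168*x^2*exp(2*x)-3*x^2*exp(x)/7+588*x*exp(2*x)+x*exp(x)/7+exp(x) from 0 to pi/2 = pi*(7 - 3*pi/2)*exp(pi/2)/14 + 3*pi^2*(7 - 3*pi/2)^2*exp(pi)/2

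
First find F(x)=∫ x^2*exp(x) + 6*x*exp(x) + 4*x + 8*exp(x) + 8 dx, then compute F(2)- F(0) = 20 + 16*exp(2)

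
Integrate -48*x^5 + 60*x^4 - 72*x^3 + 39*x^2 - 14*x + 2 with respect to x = -8*x^6 + 12*x^5 - 18*x^4 + 13*x^3 - 7*x^2 + 2*x + C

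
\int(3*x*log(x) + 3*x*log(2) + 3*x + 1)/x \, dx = (3*x + 1)*log(2*x) + C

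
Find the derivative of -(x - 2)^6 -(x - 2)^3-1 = -6*x^5 + 60*x^4 - 240*x^3 + 477*x^2 - 468*x + 180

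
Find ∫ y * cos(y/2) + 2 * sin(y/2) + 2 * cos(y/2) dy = (2*y + 4)*sin(y/2) + C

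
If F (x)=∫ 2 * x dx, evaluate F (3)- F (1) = 8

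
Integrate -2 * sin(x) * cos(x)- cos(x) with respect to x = -sin(x) + cos(x)^2 + C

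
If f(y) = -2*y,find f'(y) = -2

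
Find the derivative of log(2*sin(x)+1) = 2*cos(x)/(2*sin(x) + 1)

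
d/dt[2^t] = 2^t*log(2)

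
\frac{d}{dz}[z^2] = 2*z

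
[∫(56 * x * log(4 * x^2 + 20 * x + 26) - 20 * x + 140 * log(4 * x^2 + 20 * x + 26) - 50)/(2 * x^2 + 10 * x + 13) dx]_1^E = -7*log(50)^2 - 5*log(1 + (5 + 2*E)^2) + 5*log(50) + 7*log(1 + (5 + 2*E)^2)^2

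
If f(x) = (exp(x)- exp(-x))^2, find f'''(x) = (8*exp(4*x) - 8)*exp(-2*x)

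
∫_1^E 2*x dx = -1 + exp(2)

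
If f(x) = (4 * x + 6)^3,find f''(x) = 384*x + 576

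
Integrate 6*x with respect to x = 3*x^2 + C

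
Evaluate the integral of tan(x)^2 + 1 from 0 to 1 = tan(1)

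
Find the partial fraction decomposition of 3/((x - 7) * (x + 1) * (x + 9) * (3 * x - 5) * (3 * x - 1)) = 81/(8960*(3*x - 1)) - 81/(16384*(3*x - 5)) + 3/(114688*(x + 9)) - 3/(2048*(x + 1)) + 3/(40960*(x - 7))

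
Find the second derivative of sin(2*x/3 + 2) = -4*sin(2*x/3 + 2)/9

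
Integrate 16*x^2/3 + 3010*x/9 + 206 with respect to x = 16*x^3/9 + 1505*x^2/9 + 206*x + C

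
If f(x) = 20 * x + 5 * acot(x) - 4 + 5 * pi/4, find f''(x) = 10*x/(x^4 + 2*x^2 + 1)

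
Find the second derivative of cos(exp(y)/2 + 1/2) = -(exp(y)*cos(exp(y)/2 + 1/2) + 2*sin(exp(y)/2 + 1/2))*exp(y)/4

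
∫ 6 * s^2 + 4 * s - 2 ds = 2*s^3 + 2*s^2 - 2*s + C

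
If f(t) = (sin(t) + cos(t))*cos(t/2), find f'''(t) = sqrt(2)*(13*sin(t/2)*sin(t + pi/4) - 14*cos(t/2)*cos(t + pi/4))/8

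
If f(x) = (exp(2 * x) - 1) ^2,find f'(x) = 4*exp(4*x) - 4*exp(2*x)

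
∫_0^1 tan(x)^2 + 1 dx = tan(1)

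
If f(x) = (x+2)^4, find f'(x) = 4*x^3 + 24*x^2 + 48*x + 32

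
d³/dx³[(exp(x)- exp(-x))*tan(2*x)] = (48*exp(2*x)*tan(2*x)^4 + 24*exp(2*x)*tan(2*x)^3 + 70*exp(2*x)*tan(2*x)^2 + 25*exp(2*x)*tan(2*x) + 22*exp(2*x) - 48*tan(2*x)^4 + 24*tan(2*x)^3 - 70*tan(2*x)^2 + 25*tan(2*x) - 22)*exp(-x)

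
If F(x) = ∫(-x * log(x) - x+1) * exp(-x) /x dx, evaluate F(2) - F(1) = -exp(-1) + (log(2) + 1)*exp(-2)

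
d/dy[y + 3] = 1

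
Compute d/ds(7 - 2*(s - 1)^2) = 4 - 4*s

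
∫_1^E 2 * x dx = -1 + exp(2)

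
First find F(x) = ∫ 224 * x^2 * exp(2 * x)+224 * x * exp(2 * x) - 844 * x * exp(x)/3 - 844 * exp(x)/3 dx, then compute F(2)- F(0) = -175 - 8*exp(2)/3 + 7*(5 - 8*exp(2))^2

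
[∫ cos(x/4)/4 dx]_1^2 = -sin(1/4) + sin(1/2)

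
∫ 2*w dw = w^2 + C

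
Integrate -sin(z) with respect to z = cos(z) + C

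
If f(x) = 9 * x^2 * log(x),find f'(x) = 18*x*log(x) + 9*x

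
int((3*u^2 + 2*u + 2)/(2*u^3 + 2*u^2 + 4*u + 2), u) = log(-u^3 - u^2 - 2*u - 1)/2 + C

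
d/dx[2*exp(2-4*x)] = -8*exp(2 - 4*x)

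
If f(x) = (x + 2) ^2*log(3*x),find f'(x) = (2*x^2*log(x) + x^2 + 2*x^2*log(3) + 4*x*log(x) + 4*x + 4*x*log(3) + 4)/x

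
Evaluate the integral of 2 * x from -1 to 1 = 0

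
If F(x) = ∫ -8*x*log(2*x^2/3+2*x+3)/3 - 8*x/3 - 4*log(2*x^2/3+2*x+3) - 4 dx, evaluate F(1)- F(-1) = -34*log(17/3)/3 + 10*log(5/3)/3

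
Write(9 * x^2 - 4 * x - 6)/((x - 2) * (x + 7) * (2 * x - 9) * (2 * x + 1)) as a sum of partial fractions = -7/(650*(2*x + 1)) + 633/(1150*(2*x - 9)) - 463/(2691*(x + 7)) - 22/(225*(x - 2))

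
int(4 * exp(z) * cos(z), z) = 2*sqrt(2)*exp(z)*sin(z + pi/4) + C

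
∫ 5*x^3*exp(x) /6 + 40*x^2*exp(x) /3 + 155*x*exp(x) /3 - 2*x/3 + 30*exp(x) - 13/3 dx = (x + 4)*(x + 9)*(5*x*exp(x) - 2)/6 + C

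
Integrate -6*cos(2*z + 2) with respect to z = -3*sin(2*z + 2) + C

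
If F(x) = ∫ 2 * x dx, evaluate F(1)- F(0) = 1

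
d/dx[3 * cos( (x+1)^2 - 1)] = -6*(x + 1)*sin(x*(x + 2))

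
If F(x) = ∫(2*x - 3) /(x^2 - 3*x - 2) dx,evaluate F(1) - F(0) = log(2)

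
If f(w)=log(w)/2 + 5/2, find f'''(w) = w^(-3)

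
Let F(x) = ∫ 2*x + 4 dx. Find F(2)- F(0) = 12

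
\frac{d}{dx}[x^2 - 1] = 2*x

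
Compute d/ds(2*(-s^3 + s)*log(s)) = -6*s^2*log(s) - 2*s^2 + 2*log(s) + 2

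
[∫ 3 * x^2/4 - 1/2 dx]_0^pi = -pi/2 + pi^3/4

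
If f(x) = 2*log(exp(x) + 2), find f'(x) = 2*exp(x)/(exp(x) + 2)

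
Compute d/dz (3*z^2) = 6*z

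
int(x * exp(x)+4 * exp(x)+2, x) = (x + 3)*(exp(x) + 2) + C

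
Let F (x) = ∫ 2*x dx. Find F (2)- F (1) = 3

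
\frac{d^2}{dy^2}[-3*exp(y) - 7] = -3*exp(y)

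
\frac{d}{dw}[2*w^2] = 4*w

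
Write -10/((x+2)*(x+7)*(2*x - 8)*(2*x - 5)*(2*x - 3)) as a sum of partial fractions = -4/(119*(2*x - 3)) + 20/(513*(2*x - 5)) - 1/(3553*(x + 7)) + 1/(378*(x + 2)) - 1/(198*(x - 4))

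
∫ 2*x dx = x^2 + C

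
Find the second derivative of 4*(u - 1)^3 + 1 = 24*u - 24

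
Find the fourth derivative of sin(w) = sin(w)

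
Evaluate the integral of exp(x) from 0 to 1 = -1 + E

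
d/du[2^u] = 2^u*log(2)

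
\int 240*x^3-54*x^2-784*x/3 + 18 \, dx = 60*x^4 - 18*x^3 - 392*x^2/3 + 18*x + C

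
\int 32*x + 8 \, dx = 16*x^2 + 8*x + C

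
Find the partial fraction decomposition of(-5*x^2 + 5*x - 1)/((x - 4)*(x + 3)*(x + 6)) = -211/(30*(x + 6)) + 61/(21*(x + 3)) - 61/(70*(x - 4))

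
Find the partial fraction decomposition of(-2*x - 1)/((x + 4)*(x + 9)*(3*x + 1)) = -3/(286*(3*x + 1)) + 17/(130*(x + 9)) - 7/(55*(x + 4))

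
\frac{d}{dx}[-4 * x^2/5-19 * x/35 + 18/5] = -8*x/5 - 19/35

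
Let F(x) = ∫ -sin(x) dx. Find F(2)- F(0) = -1 + cos(2)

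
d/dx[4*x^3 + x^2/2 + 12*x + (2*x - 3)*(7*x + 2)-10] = 12*x^2 + 29*x - 5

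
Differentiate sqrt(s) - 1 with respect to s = 1/(2*sqrt(s))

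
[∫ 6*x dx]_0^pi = 3*pi^2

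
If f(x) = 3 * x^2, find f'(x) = 6*x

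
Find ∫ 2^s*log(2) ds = 2^s + C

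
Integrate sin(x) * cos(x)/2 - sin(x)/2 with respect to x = (2 - cos(x))*cos(x)/4 + C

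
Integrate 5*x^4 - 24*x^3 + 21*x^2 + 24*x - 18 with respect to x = x^5 - 6*x^4 + 7*x^3 + 12*x^2 - 18*x + C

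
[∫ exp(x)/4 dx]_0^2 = -1/4 + exp(2)/4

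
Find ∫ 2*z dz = z^2 + C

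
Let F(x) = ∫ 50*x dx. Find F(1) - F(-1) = 0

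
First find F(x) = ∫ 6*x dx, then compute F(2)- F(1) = 9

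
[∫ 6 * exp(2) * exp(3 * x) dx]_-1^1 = -2*exp(-1) + 2*exp(5)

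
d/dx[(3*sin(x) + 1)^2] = 6*(3*sin(x) + 1)*cos(x)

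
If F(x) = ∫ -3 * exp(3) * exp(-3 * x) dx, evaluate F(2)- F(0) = -exp(3) + exp(-3)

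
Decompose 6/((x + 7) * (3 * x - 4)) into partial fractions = 18/(25*(3*x - 4)) - 6/(25*(x + 7))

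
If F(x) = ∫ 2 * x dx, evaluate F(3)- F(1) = 8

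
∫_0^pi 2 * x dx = pi^2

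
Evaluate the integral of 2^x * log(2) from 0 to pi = -1 + 2^pi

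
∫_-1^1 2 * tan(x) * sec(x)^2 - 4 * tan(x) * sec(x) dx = 0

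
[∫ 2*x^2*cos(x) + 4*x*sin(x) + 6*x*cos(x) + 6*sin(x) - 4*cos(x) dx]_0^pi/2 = -4 + pi^2/2 + 3*pi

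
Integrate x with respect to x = x^2/2 + C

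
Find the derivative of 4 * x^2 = 8*x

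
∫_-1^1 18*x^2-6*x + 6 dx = 24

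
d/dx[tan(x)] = cos(x)^(-2)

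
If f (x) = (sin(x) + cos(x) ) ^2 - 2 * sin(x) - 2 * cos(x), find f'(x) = 2*cos(2*x) - 2*sqrt(2)*cos(x + pi/4)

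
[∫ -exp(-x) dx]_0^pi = -1 + exp(-pi)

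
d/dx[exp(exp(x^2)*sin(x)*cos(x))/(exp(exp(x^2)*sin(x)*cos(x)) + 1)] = (x*sin(2*x) + cos(2*x))*exp(x^2)*exp(exp(x^2)*sin(2*x)/2)/(exp(exp(x^2)*sin(2*x)/2) + 1)^2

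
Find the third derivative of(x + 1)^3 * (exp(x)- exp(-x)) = (x^3*exp(2*x) + x^3 + 12*x^2*exp(2*x) - 6*x^2 + 39*x*exp(2*x) + 3*x + 34*exp(2*x) + 4)*exp(-x)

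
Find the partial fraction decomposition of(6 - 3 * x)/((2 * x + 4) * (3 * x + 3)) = -2/(x + 2) + 3/(2*(x + 1))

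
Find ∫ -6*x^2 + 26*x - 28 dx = -2*x^3 + 13*x^2 - 28*x + C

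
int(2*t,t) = t^2 + C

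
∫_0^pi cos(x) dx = 0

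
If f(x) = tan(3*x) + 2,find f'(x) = 3/cos(3*x)^2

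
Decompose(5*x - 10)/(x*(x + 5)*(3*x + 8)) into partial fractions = 15/(4*(3*x + 8)) - 1/(x + 5) - 1/(4*x)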